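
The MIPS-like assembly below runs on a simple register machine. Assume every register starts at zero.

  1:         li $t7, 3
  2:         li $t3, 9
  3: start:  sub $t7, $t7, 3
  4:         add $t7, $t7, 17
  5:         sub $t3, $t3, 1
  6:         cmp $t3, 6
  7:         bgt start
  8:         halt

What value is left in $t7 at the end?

45

li $t7, 3 → $t7=3
li $t3, 9 → $t3=9
sub $t7, $t7, 3 → $t7=3-3=0
add $t7, $t7, 17 → $t7=0+17=17
sub $t3, $t3, 1 → $t3=9-1=8
cmp $t3, 6  (cmp 8,6)
bgt start: taken
sub $t7, $t7, 3 → $t7=17-3=14
add $t7, $t7, 17 → $t7=14+17=31
sub $t3, $t3, 1 → $t3=8-1=7
cmp $t3, 6  (cmp 7,6)
bgt start: taken
sub $t7, $t7, 3 → $t7=31-3=28
add $t7, $t7, 17 → $t7=28+17=45
sub $t3, $t3, 1 → $t3=7-1=6
cmp $t3, 6  (cmp 6,6)
bgt start: not taken
halt.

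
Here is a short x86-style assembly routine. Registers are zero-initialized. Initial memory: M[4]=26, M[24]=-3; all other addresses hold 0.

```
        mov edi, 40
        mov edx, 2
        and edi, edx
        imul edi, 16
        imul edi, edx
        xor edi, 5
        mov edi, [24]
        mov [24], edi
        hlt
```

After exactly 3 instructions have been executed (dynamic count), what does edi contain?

edi=40
edx=2
edi=40&2=0
After step 3: edi = 0.

0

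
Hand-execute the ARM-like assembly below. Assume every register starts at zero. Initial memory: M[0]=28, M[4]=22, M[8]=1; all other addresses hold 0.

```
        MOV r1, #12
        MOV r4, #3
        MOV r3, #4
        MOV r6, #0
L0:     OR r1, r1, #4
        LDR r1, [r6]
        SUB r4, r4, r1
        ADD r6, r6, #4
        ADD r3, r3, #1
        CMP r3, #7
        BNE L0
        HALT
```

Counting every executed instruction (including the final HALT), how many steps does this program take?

26

after MOV r1, #12: r1=12
after MOV r4, #3: r4=3
after MOV r3, #4: r3=4
after MOV r6, #0: r6=0
after OR r1, r1, #4: r1=12|4=12
after LDR r1, [r6]: r1=M[0]=28
after SUB r4, r4, r1: r4=3-28=-25
after ADD r6, r6, #4: r6=0+4=4
after ADD r3, r3, #1: r3=4+1=5
CMP r3, #7  (cmp 5,7)
BNE L0: taken
after OR r1, r1, #4: r1=28|4=28
after LDR r1, [r6]: r1=M[4]=22
after SUB r4, r4, r1: r4=(-25)-22=-47
after ADD r6, r6, #4: r6=4+4=8
after ADD r3, r3, #1: r3=5+1=6
CMP r3, #7  (cmp 6,7)
BNE L0: taken
after OR r1, r1, #4: r1=22|4=22
after LDR r1, [r6]: r1=M[8]=1
after SUB r4, r4, r1: r4=(-47)-1=-48
after ADD r6, r6, #4: r6=8+4=12
after ADD r3, r3, #1: r3=6+1=7
CMP r3, #7  (cmp 7,7)
BNE L0: not taken
halt.
Total executed instructions: 26.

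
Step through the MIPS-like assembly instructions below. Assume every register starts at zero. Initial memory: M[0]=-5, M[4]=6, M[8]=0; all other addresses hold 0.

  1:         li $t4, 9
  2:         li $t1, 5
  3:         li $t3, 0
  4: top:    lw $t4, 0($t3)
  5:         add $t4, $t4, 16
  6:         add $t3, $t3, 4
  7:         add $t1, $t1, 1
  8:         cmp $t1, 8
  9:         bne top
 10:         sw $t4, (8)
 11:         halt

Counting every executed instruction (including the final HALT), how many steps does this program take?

23

li $t4, 9 → $t4=9
li $t1, 5 → $t1=5
li $t3, 0 → $t3=0
lw $t4, 0($t3) → $t4=M[0]=-5
add $t4, $t4, 16 → $t4=(-5)+16=11
add $t3, $t3, 4 → $t3=0+4=4
add $t1, $t1, 1 → $t1=5+1=6
cmp $t1, 8  (cmp 6,8)
bne top: taken
lw $t4, 0($t3) → $t4=M[4]=6
add $t4, $t4, 16 → $t4=6+16=22
add $t3, $t3, 4 → $t3=4+4=8
add $t1, $t1, 1 → $t1=6+1=7
cmp $t1, 8  (cmp 7,8)
bne top: taken
lw $t4, 0($t3) → $t4=M[8]=0
add $t4, $t4, 16 → $t4=0+16=16
add $t3, $t3, 4 → $t3=8+4=12
add $t1, $t1, 1 → $t1=7+1=8
cmp $t1, 8  (cmp 8,8)
bne top: not taken
sw $t4, (8) → M[8]=16
halt.
Total executed instructions: 23.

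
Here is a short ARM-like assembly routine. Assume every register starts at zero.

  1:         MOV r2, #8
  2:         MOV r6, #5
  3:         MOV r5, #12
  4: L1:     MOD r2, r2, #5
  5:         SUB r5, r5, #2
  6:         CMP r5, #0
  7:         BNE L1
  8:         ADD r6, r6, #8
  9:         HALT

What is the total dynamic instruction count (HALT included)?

29

r2=8
r6=5
r5=12
r2=8%5=3
r5=12-2=10
CMP r5, #0  (cmp 10,0)
BNE L1: taken
r2=3%5=3
r5=10-2=8
CMP r5, #0  (cmp 8,0)
BNE L1: taken
r2=3%5=3
r5=8-2=6
CMP r5, #0  (cmp 6,0)
BNE L1: taken
r2=3%5=3
r5=6-2=4
CMP r5, #0  (cmp 4,0)
BNE L1: taken
r2=3%5=3
r5=4-2=2
CMP r5, #0  (cmp 2,0)
BNE L1: taken
r2=3%5=3
r5=2-2=0
CMP r5, #0  (cmp 0,0)
BNE L1: not taken
r6=5+8=13
halt.
Total executed instructions: 29.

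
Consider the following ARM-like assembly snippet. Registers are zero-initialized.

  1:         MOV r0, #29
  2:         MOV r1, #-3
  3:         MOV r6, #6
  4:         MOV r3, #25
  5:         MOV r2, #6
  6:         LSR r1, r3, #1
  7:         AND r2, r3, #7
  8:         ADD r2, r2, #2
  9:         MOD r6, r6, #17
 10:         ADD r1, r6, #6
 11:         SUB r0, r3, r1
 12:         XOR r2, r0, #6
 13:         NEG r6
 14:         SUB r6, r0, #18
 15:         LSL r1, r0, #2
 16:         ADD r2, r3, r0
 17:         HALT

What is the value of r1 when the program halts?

MOV r0, #29 → r0=29
MOV r1, #-3 → r1=-3
MOV r6, #6 → r6=6
MOV r3, #25 → r3=25
MOV r2, #6 → r2=6
LSR r1, r3, #1 → r1=25>>1=12
AND r2, r3, #7 → r2=25&7=1
ADD r2, r2, #2 → r2=1+2=3
MOD r6, r6, #17 → r6=6%17=6
ADD r1, r6, #6 → r1=6+6=12
SUB r0, r3, r1 → r0=25-12=13
XOR r2, r0, #6 → r2=13^6=11
NEG r6 → r6=-(6)=-6
SUB r6, r0, #18 → r6=13-18=-5
LSL r1, r0, #2 → r1=13<<2=52
ADD r2, r3, r0 → r2=25+13=38
halt.

52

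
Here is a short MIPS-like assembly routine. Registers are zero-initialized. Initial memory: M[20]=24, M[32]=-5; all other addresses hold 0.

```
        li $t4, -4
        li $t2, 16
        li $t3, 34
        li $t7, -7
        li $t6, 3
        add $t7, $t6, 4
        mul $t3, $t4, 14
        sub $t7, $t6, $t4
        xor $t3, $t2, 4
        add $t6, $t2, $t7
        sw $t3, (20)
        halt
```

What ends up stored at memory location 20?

$t4=-4
$t2=16
$t3=34
$t7=-7
$t6=3
$t7=3+4=7
$t3=(-4)*14=-56
$t7=3-(-4)=7
$t3=16^4=20
$t6=16+7=23
sw $t3, (20) → M[20]=20
halt.

20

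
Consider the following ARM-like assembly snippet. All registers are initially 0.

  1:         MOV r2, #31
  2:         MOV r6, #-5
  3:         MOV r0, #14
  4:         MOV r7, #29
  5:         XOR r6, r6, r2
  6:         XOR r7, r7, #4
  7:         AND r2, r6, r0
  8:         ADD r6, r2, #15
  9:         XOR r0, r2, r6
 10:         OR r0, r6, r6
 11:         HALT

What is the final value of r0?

after MOV r2, #31: r2=31
after MOV r6, #-5: r6=-5
after MOV r0, #14: r0=14
after MOV r7, #29: r7=29
after XOR r6, r6, r2: r6=(-5)^31=-28
after XOR r7, r7, #4: r7=29^4=25
after AND r2, r6, r0: r2=(-28)&14=4
after ADD r6, r2, #15: r6=4+15=19
after XOR r0, r2, r6: r0=4^19=23
after OR r0, r6, r6: r0=19|19=19
halt.

19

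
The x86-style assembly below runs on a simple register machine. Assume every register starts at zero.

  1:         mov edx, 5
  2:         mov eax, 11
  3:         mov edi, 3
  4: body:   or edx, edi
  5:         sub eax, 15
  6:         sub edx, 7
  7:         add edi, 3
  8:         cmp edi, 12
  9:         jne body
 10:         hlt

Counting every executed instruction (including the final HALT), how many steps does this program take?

after mov edx, 5: edx=5
after mov eax, 11: eax=11
after mov edi, 3: edi=3
after or edx, edi: edx=5|3=7
after sub eax, 15: eax=11-15=-4
after sub edx, 7: edx=7-7=0
after add edi, 3: edi=3+3=6
cmp edi, 12  (cmp 6,12)
jne body: taken
after or edx, edi: edx=0|6=6
after sub eax, 15: eax=(-4)-15=-19
after sub edx, 7: edx=6-7=-1
after add edi, 3: edi=6+3=9
cmp edi, 12  (cmp 9,12)
jne body: taken
after or edx, edi: edx=(-1)|9=-1
after sub eax, 15: eax=(-19)-15=-34
after sub edx, 7: edx=(-1)-7=-8
after add edi, 3: edi=9+3=12
cmp edi, 12  (cmp 12,12)
jne body: not taken
halt.
Total executed instructions: 22.

22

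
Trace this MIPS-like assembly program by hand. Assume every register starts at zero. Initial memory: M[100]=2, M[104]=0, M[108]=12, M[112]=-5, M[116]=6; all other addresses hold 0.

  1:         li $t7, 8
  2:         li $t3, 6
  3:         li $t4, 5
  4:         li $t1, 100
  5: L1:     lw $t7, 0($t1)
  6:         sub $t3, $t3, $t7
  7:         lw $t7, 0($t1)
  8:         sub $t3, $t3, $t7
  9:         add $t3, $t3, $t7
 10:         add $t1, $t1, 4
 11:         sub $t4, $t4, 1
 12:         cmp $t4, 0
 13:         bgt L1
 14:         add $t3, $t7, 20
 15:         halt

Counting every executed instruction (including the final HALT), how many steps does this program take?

51

$t7=8
$t3=6
$t4=5
$t1=100
$t7=M[100]=2
$t3=6-2=4
$t7=M[100]=2
$t3=4-2=2
$t3=2+2=4
$t1=100+4=104
$t4=5-1=4
cmp $t4, 0  (cmp 4,0)
bgt L1: taken
$t7=M[104]=0
$t3=4-0=4
$t7=M[104]=0
$t3=4-0=4
$t3=4+0=4
$t1=104+4=108
$t4=4-1=3
cmp $t4, 0  (cmp 3,0)
bgt L1: taken
$t7=M[108]=12
$t3=4-12=-8
$t7=M[108]=12
$t3=(-8)-12=-20
$t3=(-20)+12=-8
$t1=108+4=112
$t4=3-1=2
cmp $t4, 0  (cmp 2,0)
bgt L1: taken
$t7=M[112]=-5
$t3=(-8)-(-5)=-3
$t7=M[112]=-5
$t3=(-3)-(-5)=2
$t3=2+(-5)=-3
$t1=112+4=116
$t4=2-1=1
cmp $t4, 0  (cmp 1,0)
bgt L1: taken
$t7=M[116]=6
$t3=(-3)-6=-9
$t7=M[116]=6
$t3=(-9)-6=-15
$t3=(-15)+6=-9
$t1=116+4=120
$t4=1-1=0
cmp $t4, 0  (cmp 0,0)
bgt L1: not taken
$t3=6+20=26
halt.
Total executed instructions: 51.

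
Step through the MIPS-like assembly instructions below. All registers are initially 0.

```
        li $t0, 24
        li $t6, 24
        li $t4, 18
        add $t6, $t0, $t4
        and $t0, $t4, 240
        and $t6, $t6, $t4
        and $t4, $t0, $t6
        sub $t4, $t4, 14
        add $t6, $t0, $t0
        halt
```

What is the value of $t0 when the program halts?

16

after li $t0, 24: $t0=24
after li $t6, 24: $t6=24
after li $t4, 18: $t4=18
after add $t6, $t0, $t4: $t6=24+18=42
after and $t0, $t4, 240: $t0=18&240=16
after and $t6, $t6, $t4: $t6=42&18=2
after and $t4, $t0, $t6: $t4=16&2=0
after sub $t4, $t4, 14: $t4=0-14=-14
after add $t6, $t0, $t0: $t6=16+16=32
halt.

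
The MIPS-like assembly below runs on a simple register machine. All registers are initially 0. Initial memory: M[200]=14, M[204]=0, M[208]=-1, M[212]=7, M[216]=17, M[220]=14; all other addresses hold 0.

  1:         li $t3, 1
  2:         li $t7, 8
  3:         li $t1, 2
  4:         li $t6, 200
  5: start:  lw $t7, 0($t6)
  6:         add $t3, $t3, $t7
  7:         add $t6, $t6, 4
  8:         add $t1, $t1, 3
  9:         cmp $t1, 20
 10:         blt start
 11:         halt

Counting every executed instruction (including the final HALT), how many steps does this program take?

li $t3, 1 → $t3=1
li $t7, 8 → $t7=8
li $t1, 2 → $t1=2
li $t6, 200 → $t6=200
lw $t7, 0($t6) → $t7=M[200]=14
add $t3, $t3, $t7 → $t3=1+14=15
add $t6, $t6, 4 → $t6=200+4=204
add $t1, $t1, 3 → $t1=2+3=5
cmp $t1, 20  (cmp 5,20)
blt start: taken
lw $t7, 0($t6) → $t7=M[204]=0
add $t3, $t3, $t7 → $t3=15+0=15
add $t6, $t6, 4 → $t6=204+4=208
add $t1, $t1, 3 → $t1=5+3=8
cmp $t1, 20  (cmp 8,20)
blt start: taken
lw $t7, 0($t6) → $t7=M[208]=-1
add $t3, $t3, $t7 → $t3=15+(-1)=14
add $t6, $t6, 4 → $t6=208+4=212
add $t1, $t1, 3 → $t1=8+3=11
cmp $t1, 20  (cmp 11,20)
blt start: taken
lw $t7, 0($t6) → $t7=M[212]=7
add $t3, $t3, $t7 → $t3=14+7=21
add $t6, $t6, 4 → $t6=212+4=216
add $t1, $t1, 3 → $t1=11+3=14
cmp $t1, 20  (cmp 14,20)
blt start: taken
lw $t7, 0($t6) → $t7=M[216]=17
add $t3, $t3, $t7 → $t3=21+17=38
add $t6, $t6, 4 → $t6=216+4=220
add $t1, $t1, 3 → $t1=14+3=17
cmp $t1, 20  (cmp 17,20)
blt start: taken
lw $t7, 0($t6) → $t7=M[220]=14
add $t3, $t3, $t7 → $t3=38+14=52
add $t6, $t6, 4 → $t6=220+4=224
add $t1, $t1, 3 → $t1=17+3=20
cmp $t1, 20  (cmp 20,20)
blt start: not taken
halt.
Total executed instructions: 41.

41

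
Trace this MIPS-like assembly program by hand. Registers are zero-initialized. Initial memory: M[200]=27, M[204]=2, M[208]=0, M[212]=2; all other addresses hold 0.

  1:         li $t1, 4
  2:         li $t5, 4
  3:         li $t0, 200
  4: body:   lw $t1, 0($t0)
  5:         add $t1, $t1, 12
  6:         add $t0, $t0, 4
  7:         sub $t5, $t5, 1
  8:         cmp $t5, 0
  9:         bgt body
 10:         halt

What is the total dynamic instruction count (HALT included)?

28

$t1=4
$t5=4
$t0=200
$t1=M[200]=27
$t1=27+12=39
$t0=200+4=204
$t5=4-1=3
cmp $t5, 0  (cmp 3,0)
bgt body: taken
$t1=M[204]=2
$t1=2+12=14
$t0=204+4=208
$t5=3-1=2
cmp $t5, 0  (cmp 2,0)
bgt body: taken
$t1=M[208]=0
$t1=0+12=12
$t0=208+4=212
$t5=2-1=1
cmp $t5, 0  (cmp 1,0)
bgt body: taken
$t1=M[212]=2
$t1=2+12=14
$t0=212+4=216
$t5=1-1=0
cmp $t5, 0  (cmp 0,0)
bgt body: not taken
halt.
Total executed instructions: 28.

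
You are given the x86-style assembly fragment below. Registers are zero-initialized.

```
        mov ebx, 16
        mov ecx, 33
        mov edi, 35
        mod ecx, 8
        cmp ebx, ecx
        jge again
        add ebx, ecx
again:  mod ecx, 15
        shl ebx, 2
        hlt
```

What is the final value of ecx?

1

after mov ebx, 16: ebx=16
after mov ecx, 33: ecx=33
after mov edi, 35: edi=35
after mod ecx, 8: ecx=33%8=1
cmp ebx, ecx  (cmp 16,1)
jge again: taken
after mod ecx, 15: ecx=1%15=1
after shl ebx, 2: ebx=16<<2=64
halt.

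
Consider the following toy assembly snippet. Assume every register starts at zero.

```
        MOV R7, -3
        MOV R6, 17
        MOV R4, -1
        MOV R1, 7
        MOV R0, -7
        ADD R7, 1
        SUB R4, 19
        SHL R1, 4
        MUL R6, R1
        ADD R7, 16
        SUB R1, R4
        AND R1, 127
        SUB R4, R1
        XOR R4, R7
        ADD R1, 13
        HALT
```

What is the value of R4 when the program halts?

-26

after MOV R7, -3: R7=-3
after MOV R6, 17: R6=17
after MOV R4, -1: R4=-1
after MOV R1, 7: R1=7
after MOV R0, -7: R0=-7
after ADD R7, 1: R7=(-3)+1=-2
after SUB R4, 19: R4=(-1)-19=-20
after SHL R1, 4: R1=7<<4=112
after MUL R6, R1: R6=17*112=1904
after ADD R7, 16: R7=(-2)+16=14
after SUB R1, R4: R1=112-(-20)=132
after AND R1, 127: R1=132&127=4
after SUB R4, R1: R4=(-20)-4=-24
after XOR R4, R7: R4=(-24)^14=-26
after ADD R1, 13: R1=4+13=17
halt.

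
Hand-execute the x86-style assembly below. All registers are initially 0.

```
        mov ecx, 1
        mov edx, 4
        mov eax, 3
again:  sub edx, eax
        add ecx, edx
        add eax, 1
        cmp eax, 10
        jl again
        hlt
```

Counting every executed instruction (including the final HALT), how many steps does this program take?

39

mov ecx, 1 → ecx=1
mov edx, 4 → edx=4
mov eax, 3 → eax=3
sub edx, eax → edx=4-3=1
add ecx, edx → ecx=1+1=2
add eax, 1 → eax=3+1=4
cmp eax, 10  (cmp 4,10)
jl again: taken
sub edx, eax → edx=1-4=-3
add ecx, edx → ecx=2+(-3)=-1
add eax, 1 → eax=4+1=5
cmp eax, 10  (cmp 5,10)
jl again: taken
sub edx, eax → edx=(-3)-5=-8
add ecx, edx → ecx=(-1)+(-8)=-9
add eax, 1 → eax=5+1=6
cmp eax, 10  (cmp 6,10)
jl again: taken
sub edx, eax → edx=(-8)-6=-14
add ecx, edx → ecx=(-9)+(-14)=-23
add eax, 1 → eax=6+1=7
cmp eax, 10  (cmp 7,10)
jl again: taken
sub edx, eax → edx=(-14)-7=-21
add ecx, edx → ecx=(-23)+(-21)=-44
add eax, 1 → eax=7+1=8
cmp eax, 10  (cmp 8,10)
jl again: taken
sub edx, eax → edx=(-21)-8=-29
add ecx, edx → ecx=(-44)+(-29)=-73
add eax, 1 → eax=8+1=9
cmp eax, 10  (cmp 9,10)
jl again: taken
sub edx, eax → edx=(-29)-9=-38
add ecx, edx → ecx=(-73)+(-38)=-111
add eax, 1 → eax=9+1=10
cmp eax, 10  (cmp 10,10)
jl again: not taken
halt.
Total executed instructions: 39.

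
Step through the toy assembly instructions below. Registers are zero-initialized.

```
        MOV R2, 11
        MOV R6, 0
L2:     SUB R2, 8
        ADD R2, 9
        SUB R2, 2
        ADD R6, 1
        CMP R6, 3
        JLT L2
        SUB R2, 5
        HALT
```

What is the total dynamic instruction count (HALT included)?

after MOV R2, 11: R2=11
after MOV R6, 0: R6=0
after SUB R2, 8: R2=11-8=3
after ADD R2, 9: R2=3+9=12
after SUB R2, 2: R2=12-2=10
after ADD R6, 1: R6=0+1=1
CMP R6, 3  (cmp 1,3)
JLT L2: taken
after SUB R2, 8: R2=10-8=2
after ADD R2, 9: R2=2+9=11
after SUB R2, 2: R2=11-2=9
after ADD R6, 1: R6=1+1=2
CMP R6, 3  (cmp 2,3)
JLT L2: taken
after SUB R2, 8: R2=9-8=1
after ADD R2, 9: R2=1+9=10
after SUB R2, 2: R2=10-2=8
after ADD R6, 1: R6=2+1=3
CMP R6, 3  (cmp 3,3)
JLT L2: not taken
after SUB R2, 5: R2=8-5=3
halt.
Total executed instructions: 22.

22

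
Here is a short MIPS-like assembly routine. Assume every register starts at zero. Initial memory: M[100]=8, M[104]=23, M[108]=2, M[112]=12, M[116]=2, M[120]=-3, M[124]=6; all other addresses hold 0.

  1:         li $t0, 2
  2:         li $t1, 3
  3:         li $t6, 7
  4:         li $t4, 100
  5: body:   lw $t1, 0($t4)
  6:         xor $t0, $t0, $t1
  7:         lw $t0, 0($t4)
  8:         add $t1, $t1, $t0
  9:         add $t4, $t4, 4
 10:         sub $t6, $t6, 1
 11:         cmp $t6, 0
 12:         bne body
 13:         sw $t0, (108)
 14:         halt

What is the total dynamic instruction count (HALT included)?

62

$t0=2
$t1=3
$t6=7
$t4=100
$t1=M[100]=8
$t0=2^8=10
$t0=M[100]=8
$t1=8+8=16
$t4=100+4=104
$t6=7-1=6
cmp $t6, 0  (cmp 6,0)
bne body: taken
$t1=M[104]=23
$t0=8^23=31
$t0=M[104]=23
$t1=23+23=46
$t4=104+4=108
$t6=6-1=5
cmp $t6, 0  (cmp 5,0)
bne body: taken
$t1=M[108]=2
$t0=23^2=21
$t0=M[108]=2
$t1=2+2=4
$t4=108+4=112
$t6=5-1=4
cmp $t6, 0  (cmp 4,0)
bne body: taken
$t1=M[112]=12
$t0=2^12=14
$t0=M[112]=12
$t1=12+12=24
$t4=112+4=116
$t6=4-1=3
cmp $t6, 0  (cmp 3,0)
bne body: taken
$t1=M[116]=2
$t0=12^2=14
$t0=M[116]=2
$t1=2+2=4
$t4=116+4=120
$t6=3-1=2
cmp $t6, 0  (cmp 2,0)
bne body: taken
$t1=M[120]=-3
$t0=2^(-3)=-1
$t0=M[120]=-3
$t1=(-3)+(-3)=-6
$t4=120+4=124
$t6=2-1=1
cmp $t6, 0  (cmp 1,0)
bne body: taken
$t1=M[124]=6
$t0=(-3)^6=-5
$t0=M[124]=6
$t1=6+6=12
$t4=124+4=128
$t6=1-1=0
cmp $t6, 0  (cmp 0,0)
bne body: not taken
sw $t0, (108) → M[108]=6
halt.
Total executed instructions: 62.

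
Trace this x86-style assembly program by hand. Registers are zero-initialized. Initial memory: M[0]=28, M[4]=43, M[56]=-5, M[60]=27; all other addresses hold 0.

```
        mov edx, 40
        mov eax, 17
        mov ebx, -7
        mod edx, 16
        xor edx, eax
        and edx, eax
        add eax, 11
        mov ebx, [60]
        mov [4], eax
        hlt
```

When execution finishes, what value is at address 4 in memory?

edx=40
eax=17
ebx=-7
edx=40%16=8
edx=8^17=25
edx=25&17=17
eax=17+11=28
ebx=M[60]=27
mov [4], eax → M[4]=28
halt.

28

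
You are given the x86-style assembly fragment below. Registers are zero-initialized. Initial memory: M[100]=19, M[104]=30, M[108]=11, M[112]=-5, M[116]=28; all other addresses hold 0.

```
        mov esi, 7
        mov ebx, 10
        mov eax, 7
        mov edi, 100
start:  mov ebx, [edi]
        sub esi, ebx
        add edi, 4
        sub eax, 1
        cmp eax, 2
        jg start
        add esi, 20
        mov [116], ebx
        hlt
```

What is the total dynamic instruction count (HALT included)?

37

after mov esi, 7: esi=7
after mov ebx, 10: ebx=10
after mov eax, 7: eax=7
after mov edi, 100: edi=100
after mov ebx, [edi]: ebx=M[100]=19
after sub esi, ebx: esi=7-19=-12
after add edi, 4: edi=100+4=104
after sub eax, 1: eax=7-1=6
cmp eax, 2  (cmp 6,2)
jg start: taken
after mov ebx, [edi]: ebx=M[104]=30
after sub esi, ebx: esi=(-12)-30=-42
after add edi, 4: edi=104+4=108
after sub eax, 1: eax=6-1=5
cmp eax, 2  (cmp 5,2)
jg start: taken
after mov ebx, [edi]: ebx=M[108]=11
after sub esi, ebx: esi=(-42)-11=-53
after add edi, 4: edi=108+4=112
after sub eax, 1: eax=5-1=4
cmp eax, 2  (cmp 4,2)
jg start: taken
after mov ebx, [edi]: ebx=M[112]=-5
after sub esi, ebx: esi=(-53)-(-5)=-48
after add edi, 4: edi=112+4=116
after sub eax, 1: eax=4-1=3
cmp eax, 2  (cmp 3,2)
jg start: taken
after mov ebx, [edi]: ebx=M[116]=28
after sub esi, ebx: esi=(-48)-28=-76
after add edi, 4: edi=116+4=120
after sub eax, 1: eax=3-1=2
cmp eax, 2  (cmp 2,2)
jg start: not taken
after add esi, 20: esi=(-76)+20=-56
mov [116], ebx → M[116]=28
halt.
Total executed instructions: 37.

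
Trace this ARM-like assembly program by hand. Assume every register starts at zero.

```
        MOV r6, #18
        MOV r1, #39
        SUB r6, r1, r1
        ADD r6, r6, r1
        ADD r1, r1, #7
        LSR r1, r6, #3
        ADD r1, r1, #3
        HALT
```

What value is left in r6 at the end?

39

MOV r6, #18 → r6=18
MOV r1, #39 → r1=39
SUB r6, r1, r1 → r6=39-39=0
ADD r6, r6, r1 → r6=0+39=39
ADD r1, r1, #7 → r1=39+7=46
LSR r1, r6, #3 → r1=39>>3=4
ADD r1, r1, #3 → r1=4+3=7
halt.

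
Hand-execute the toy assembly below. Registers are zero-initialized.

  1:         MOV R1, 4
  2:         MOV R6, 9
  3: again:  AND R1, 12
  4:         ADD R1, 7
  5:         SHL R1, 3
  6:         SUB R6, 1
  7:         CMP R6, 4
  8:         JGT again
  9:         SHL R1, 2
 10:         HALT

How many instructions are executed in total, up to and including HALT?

R1=4
R6=9
R1=4&12=4
R1=4+7=11
R1=11<<3=88
R6=9-1=8
CMP R6, 4  (cmp 8,4)
JGT again: taken
R1=88&12=8
R1=8+7=15
R1=15<<3=120
R6=8-1=7
CMP R6, 4  (cmp 7,4)
JGT again: taken
R1=120&12=8
R1=8+7=15
R1=15<<3=120
R6=7-1=6
CMP R6, 4  (cmp 6,4)
JGT again: taken
R1=120&12=8
R1=8+7=15
R1=15<<3=120
R6=6-1=5
CMP R6, 4  (cmp 5,4)
JGT again: taken
R1=120&12=8
R1=8+7=15
R1=15<<3=120
R6=5-1=4
CMP R6, 4  (cmp 4,4)
JGT again: not taken
R1=120<<2=480
halt.
Total executed instructions: 34.

34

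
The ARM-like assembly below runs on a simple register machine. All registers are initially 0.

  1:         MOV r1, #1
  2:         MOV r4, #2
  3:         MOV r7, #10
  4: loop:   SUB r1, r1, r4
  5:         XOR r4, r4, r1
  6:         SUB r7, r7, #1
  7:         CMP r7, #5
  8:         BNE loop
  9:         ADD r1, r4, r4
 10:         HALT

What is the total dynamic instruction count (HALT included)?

30

after MOV r1, #1: r1=1
after MOV r4, #2: r4=2
after MOV r7, #10: r7=10
after SUB r1, r1, r4: r1=1-2=-1
after XOR r4, r4, r1: r4=2^(-1)=-3
after SUB r7, r7, #1: r7=10-1=9
CMP r7, #5  (cmp 9,5)
BNE loop: taken
after SUB r1, r1, r4: r1=(-1)-(-3)=2
after XOR r4, r4, r1: r4=(-3)^2=-1
after SUB r7, r7, #1: r7=9-1=8
CMP r7, #5  (cmp 8,5)
BNE loop: taken
after SUB r1, r1, r4: r1=2-(-1)=3
after XOR r4, r4, r1: r4=(-1)^3=-4
after SUB r7, r7, #1: r7=8-1=7
CMP r7, #5  (cmp 7,5)
BNE loop: taken
after SUB r1, r1, r4: r1=3-(-4)=7
after XOR r4, r4, r1: r4=(-4)^7=-5
after SUB r7, r7, #1: r7=7-1=6
CMP r7, #5  (cmp 6,5)
BNE loop: taken
after SUB r1, r1, r4: r1=7-(-5)=12
after XOR r4, r4, r1: r4=(-5)^12=-9
after SUB r7, r7, #1: r7=6-1=5
CMP r7, #5  (cmp 5,5)
BNE loop: not taken
after ADD r1, r4, r4: r1=(-9)+(-9)=-18
halt.
Total executed instructions: 30.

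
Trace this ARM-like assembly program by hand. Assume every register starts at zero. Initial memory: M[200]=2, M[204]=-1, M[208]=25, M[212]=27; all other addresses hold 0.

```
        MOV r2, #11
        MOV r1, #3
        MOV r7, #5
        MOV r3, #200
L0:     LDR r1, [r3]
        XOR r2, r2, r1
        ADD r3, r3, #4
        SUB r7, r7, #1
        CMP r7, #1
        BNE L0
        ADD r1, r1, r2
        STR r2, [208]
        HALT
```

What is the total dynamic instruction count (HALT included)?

after MOV r2, #11: r2=11
after MOV r1, #3: r1=3
after MOV r7, #5: r7=5
after MOV r3, #200: r3=200
after LDR r1, [r3]: r1=M[200]=2
after XOR r2, r2, r1: r2=11^2=9
after ADD r3, r3, #4: r3=200+4=204
after SUB r7, r7, #1: r7=5-1=4
CMP r7, #1  (cmp 4,1)
BNE L0: taken
after LDR r1, [r3]: r1=M[204]=-1
after XOR r2, r2, r1: r2=9^(-1)=-10
after ADD r3, r3, #4: r3=204+4=208
after SUB r7, r7, #1: r7=4-1=3
CMP r7, #1  (cmp 3,1)
BNE L0: taken
after LDR r1, [r3]: r1=M[208]=25
after XOR r2, r2, r1: r2=(-10)^25=-17
after ADD r3, r3, #4: r3=208+4=212
after SUB r7, r7, #1: r7=3-1=2
CMP r7, #1  (cmp 2,1)
BNE L0: taken
after LDR r1, [r3]: r1=M[212]=27
after XOR r2, r2, r1: r2=(-17)^27=-12
after ADD r3, r3, #4: r3=212+4=216
after SUB r7, r7, #1: r7=2-1=1
CMP r7, #1  (cmp 1,1)
BNE L0: not taken
after ADD r1, r1, r2: r1=27+(-12)=15
STR r2, [208] → M[208]=-12
halt.
Total executed instructions: 31.

31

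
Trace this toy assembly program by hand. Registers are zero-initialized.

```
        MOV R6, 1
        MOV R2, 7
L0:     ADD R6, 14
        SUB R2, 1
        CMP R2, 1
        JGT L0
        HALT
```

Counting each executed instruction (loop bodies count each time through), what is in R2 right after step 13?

4

MOV R6, 1 → R6=1
MOV R2, 7 → R2=7
ADD R6, 14 → R6=1+14=15
SUB R2, 1 → R2=7-1=6
CMP R2, 1  (cmp 6,1)
JGT L0: taken
ADD R6, 14 → R6=15+14=29
SUB R2, 1 → R2=6-1=5
CMP R2, 1  (cmp 5,1)
JGT L0: taken
ADD R6, 14 → R6=29+14=43
SUB R2, 1 → R2=5-1=4
CMP R2, 1  (cmp 4,1)
After step 13: R2 = 4.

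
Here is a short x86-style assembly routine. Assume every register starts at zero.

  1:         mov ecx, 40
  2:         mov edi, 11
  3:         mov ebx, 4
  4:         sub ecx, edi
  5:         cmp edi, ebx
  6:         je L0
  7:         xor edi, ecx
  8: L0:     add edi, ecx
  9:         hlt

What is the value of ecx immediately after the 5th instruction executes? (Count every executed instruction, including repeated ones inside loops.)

ecx=40
edi=11
ebx=4
ecx=40-11=29
cmp edi, ebx  (cmp 11,4)
After step 5: ecx = 29.

29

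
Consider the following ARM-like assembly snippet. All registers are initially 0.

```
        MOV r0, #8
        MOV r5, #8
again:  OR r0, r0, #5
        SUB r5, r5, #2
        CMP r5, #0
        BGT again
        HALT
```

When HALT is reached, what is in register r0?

r0=8
r5=8
r0=8|5=13
r5=8-2=6
CMP r5, #0  (cmp 6,0)
BGT again: taken
r0=13|5=13
r5=6-2=4
CMP r5, #0  (cmp 4,0)
BGT again: taken
r0=13|5=13
r5=4-2=2
CMP r5, #0  (cmp 2,0)
BGT again: taken
r0=13|5=13
r5=2-2=0
CMP r5, #0  (cmp 0,0)
BGT again: not taken
halt.

13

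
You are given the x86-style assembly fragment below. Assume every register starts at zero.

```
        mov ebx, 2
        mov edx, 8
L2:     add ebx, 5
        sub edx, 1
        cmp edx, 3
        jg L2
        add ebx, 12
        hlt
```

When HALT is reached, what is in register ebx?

ebx=2
edx=8
ebx=2+5=7
edx=8-1=7
cmp edx, 3  (cmp 7,3)
jg L2: taken
ebx=7+5=12
edx=7-1=6
cmp edx, 3  (cmp 6,3)
jg L2: taken
ebx=12+5=17
edx=6-1=5
cmp edx, 3  (cmp 5,3)
jg L2: taken
ebx=17+5=22
edx=5-1=4
cmp edx, 3  (cmp 4,3)
jg L2: taken
ebx=22+5=27
edx=4-1=3
cmp edx, 3  (cmp 3,3)
jg L2: not taken
ebx=27+12=39
halt.

39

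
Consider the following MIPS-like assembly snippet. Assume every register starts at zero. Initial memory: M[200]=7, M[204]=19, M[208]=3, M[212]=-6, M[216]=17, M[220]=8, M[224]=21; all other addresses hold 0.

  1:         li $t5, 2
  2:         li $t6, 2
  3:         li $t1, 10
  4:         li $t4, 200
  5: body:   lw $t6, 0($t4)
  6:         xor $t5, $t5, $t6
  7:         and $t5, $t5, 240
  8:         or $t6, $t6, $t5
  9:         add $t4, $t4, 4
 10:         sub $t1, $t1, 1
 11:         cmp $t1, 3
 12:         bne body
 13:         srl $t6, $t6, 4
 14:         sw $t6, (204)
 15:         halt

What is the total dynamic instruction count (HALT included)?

63

li $t5, 2 → $t5=2
li $t6, 2 → $t6=2
li $t1, 10 → $t1=10
li $t4, 200 → $t4=200
lw $t6, 0($t4) → $t6=M[200]=7
xor $t5, $t5, $t6 → $t5=2^7=5
and $t5, $t5, 240 → $t5=5&240=0
or $t6, $t6, $t5 → $t6=7|0=7
add $t4, $t4, 4 → $t4=200+4=204
sub $t1, $t1, 1 → $t1=10-1=9
cmp $t1, 3  (cmp 9,3)
bne body: taken
lw $t6, 0($t4) → $t6=M[204]=19
xor $t5, $t5, $t6 → $t5=0^19=19
and $t5, $t5, 240 → $t5=19&240=16
or $t6, $t6, $t5 → $t6=19|16=19
add $t4, $t4, 4 → $t4=204+4=208
sub $t1, $t1, 1 → $t1=9-1=8
cmp $t1, 3  (cmp 8,3)
bne body: taken
lw $t6, 0($t4) → $t6=M[208]=3
xor $t5, $t5, $t6 → $t5=16^3=19
and $t5, $t5, 240 → $t5=19&240=16
or $t6, $t6, $t5 → $t6=3|16=19
add $t4, $t4, 4 → $t4=208+4=212
sub $t1, $t1, 1 → $t1=8-1=7
cmp $t1, 3  (cmp 7,3)
bne body: taken
lw $t6, 0($t4) → $t6=M[212]=-6
xor $t5, $t5, $t6 → $t5=16^(-6)=-22
and $t5, $t5, 240 → $t5=(-22)&240=224
or $t6, $t6, $t5 → $t6=(-6)|224=-6
add $t4, $t4, 4 → $t4=212+4=216
sub $t1, $t1, 1 → $t1=7-1=6
cmp $t1, 3  (cmp 6,3)
bne body: taken
lw $t6, 0($t4) → $t6=M[216]=17
xor $t5, $t5, $t6 → $t5=224^17=241
and $t5, $t5, 240 → $t5=241&240=240
or $t6, $t6, $t5 → $t6=17|240=241
add $t4, $t4, 4 → $t4=216+4=220
sub $t1, $t1, 1 → $t1=6-1=5
cmp $t1, 3  (cmp 5,3)
bne body: taken
lw $t6, 0($t4) → $t6=M[220]=8
xor $t5, $t5, $t6 → $t5=240^8=248
and $t5, $t5, 240 → $t5=248&240=240
or $t6, $t6, $t5 → $t6=8|240=248
add $t4, $t4, 4 → $t4=220+4=224
sub $t1, $t1, 1 → $t1=5-1=4
cmp $t1, 3  (cmp 4,3)
bne body: taken
lw $t6, 0($t4) → $t6=M[224]=21
xor $t5, $t5, $t6 → $t5=240^21=229
and $t5, $t5, 240 → $t5=229&240=224
or $t6, $t6, $t5 → $t6=21|224=245
add $t4, $t4, 4 → $t4=224+4=228
sub $t1, $t1, 1 → $t1=4-1=3
cmp $t1, 3  (cmp 3,3)
bne body: not taken
srl $t6, $t6, 4 → $t6=245>>4=15
sw $t6, (204) → M[204]=15
halt.
Total executed instructions: 63.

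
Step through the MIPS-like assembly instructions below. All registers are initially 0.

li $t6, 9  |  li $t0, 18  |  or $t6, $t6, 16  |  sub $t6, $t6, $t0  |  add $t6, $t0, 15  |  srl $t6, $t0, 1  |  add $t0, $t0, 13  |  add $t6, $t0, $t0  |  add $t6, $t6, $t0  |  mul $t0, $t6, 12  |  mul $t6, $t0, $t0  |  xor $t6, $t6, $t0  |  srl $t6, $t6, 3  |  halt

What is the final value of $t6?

$t6=9
$t0=18
$t6=9|16=25
$t6=25-18=7
$t6=18+15=33
$t6=18>>1=9
$t0=18+13=31
$t6=31+31=62
$t6=62+31=93
$t0=93*12=1116
$t6=1116*1116=1245456
$t6=1245456^1116=1246540
$t6=1246540>>3=155817
halt.

155817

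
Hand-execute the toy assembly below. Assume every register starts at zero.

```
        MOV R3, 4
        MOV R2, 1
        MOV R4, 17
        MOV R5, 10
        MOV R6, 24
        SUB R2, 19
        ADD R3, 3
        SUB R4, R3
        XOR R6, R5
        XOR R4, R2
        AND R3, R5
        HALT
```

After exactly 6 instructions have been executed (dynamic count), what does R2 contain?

-18

R3=4
R2=1
R4=17
R5=10
R6=24
R2=1-19=-18
After step 6: R2 = -18.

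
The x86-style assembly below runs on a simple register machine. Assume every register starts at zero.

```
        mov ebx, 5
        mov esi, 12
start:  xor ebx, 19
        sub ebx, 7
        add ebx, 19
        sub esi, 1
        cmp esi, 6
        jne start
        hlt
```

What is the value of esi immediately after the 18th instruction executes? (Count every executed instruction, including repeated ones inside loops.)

9

mov ebx, 5 → ebx=5
mov esi, 12 → esi=12
xor ebx, 19 → ebx=5^19=22
sub ebx, 7 → ebx=22-7=15
add ebx, 19 → ebx=15+19=34
sub esi, 1 → esi=12-1=11
cmp esi, 6  (cmp 11,6)
jne start: taken
xor ebx, 19 → ebx=34^19=49
sub ebx, 7 → ebx=49-7=42
add ebx, 19 → ebx=42+19=61
sub esi, 1 → esi=11-1=10
cmp esi, 6  (cmp 10,6)
jne start: taken
xor ebx, 19 → ebx=61^19=46
sub ebx, 7 → ebx=46-7=39
add ebx, 19 → ebx=39+19=58
sub esi, 1 → esi=10-1=9
After step 18: esi = 9.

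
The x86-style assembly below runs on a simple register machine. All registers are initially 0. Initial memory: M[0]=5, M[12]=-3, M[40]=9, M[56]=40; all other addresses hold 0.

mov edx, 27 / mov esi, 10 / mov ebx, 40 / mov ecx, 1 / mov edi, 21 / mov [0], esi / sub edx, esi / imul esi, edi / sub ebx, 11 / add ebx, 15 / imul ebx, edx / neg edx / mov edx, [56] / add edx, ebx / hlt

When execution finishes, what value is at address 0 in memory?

10

mov edx, 27 → edx=27
mov esi, 10 → esi=10
mov ebx, 40 → ebx=40
mov ecx, 1 → ecx=1
mov edi, 21 → edi=21
mov [0], esi → M[0]=10
sub edx, esi → edx=27-10=17
imul esi, edi → esi=10*21=210
sub ebx, 11 → ebx=40-11=29
add ebx, 15 → ebx=29+15=44
imul ebx, edx → ebx=44*17=748
neg edx → edx=-(17)=-17
mov edx, [56] → edx=M[56]=40
add edx, ebx → edx=40+748=788
halt.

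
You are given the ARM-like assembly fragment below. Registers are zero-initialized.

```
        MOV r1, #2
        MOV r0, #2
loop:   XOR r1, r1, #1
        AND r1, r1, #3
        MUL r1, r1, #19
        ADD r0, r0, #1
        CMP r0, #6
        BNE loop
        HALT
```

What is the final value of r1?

MOV r1, #2 → r1=2
MOV r0, #2 → r0=2
XOR r1, r1, #1 → r1=2^1=3
AND r1, r1, #3 → r1=3&3=3
MUL r1, r1, #19 → r1=3*19=57
ADD r0, r0, #1 → r0=2+1=3
CMP r0, #6  (cmp 3,6)
BNE loop: taken
XOR r1, r1, #1 → r1=57^1=56
AND r1, r1, #3 → r1=56&3=0
MUL r1, r1, #19 → r1=0*19=0
ADD r0, r0, #1 → r0=3+1=4
CMP r0, #6  (cmp 4,6)
BNE loop: taken
XOR r1, r1, #1 → r1=0^1=1
AND r1, r1, #3 → r1=1&3=1
MUL r1, r1, #19 → r1=1*19=19
ADD r0, r0, #1 → r0=4+1=5
CMP r0, #6  (cmp 5,6)
BNE loop: taken
XOR r1, r1, #1 → r1=19^1=18
AND r1, r1, #3 → r1=18&3=2
MUL r1, r1, #19 → r1=2*19=38
ADD r0, r0, #1 → r0=5+1=6
CMP r0, #6  (cmp 6,6)
BNE loop: not taken
halt.

38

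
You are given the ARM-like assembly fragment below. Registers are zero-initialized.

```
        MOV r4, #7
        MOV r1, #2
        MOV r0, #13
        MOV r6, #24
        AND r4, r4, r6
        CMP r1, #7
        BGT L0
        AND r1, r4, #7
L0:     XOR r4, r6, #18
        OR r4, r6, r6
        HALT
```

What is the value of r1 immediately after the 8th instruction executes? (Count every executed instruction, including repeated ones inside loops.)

0

r4=7
r1=2
r0=13
r6=24
r4=7&24=0
CMP r1, #7  (cmp 2,7)
BGT L0: not taken
r1=0&7=0
After step 8: r1 = 0.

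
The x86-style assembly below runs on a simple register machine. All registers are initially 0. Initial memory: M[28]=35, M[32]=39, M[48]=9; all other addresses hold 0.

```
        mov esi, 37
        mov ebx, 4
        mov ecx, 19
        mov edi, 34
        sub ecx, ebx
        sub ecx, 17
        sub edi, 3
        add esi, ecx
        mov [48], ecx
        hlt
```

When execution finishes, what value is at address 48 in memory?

-2

esi=37
ebx=4
ecx=19
edi=34
ecx=19-4=15
ecx=15-17=-2
edi=34-3=31
esi=37+(-2)=35
mov [48], ecx → M[48]=-2
halt.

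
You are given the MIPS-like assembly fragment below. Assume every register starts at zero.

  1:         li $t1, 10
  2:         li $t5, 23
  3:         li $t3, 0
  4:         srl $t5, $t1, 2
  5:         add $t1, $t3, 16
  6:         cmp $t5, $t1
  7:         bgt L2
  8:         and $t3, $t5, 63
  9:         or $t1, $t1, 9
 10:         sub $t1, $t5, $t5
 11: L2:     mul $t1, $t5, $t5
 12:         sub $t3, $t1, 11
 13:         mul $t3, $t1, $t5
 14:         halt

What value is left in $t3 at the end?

8

after li $t1, 10: $t1=10
after li $t5, 23: $t5=23
after li $t3, 0: $t3=0
after srl $t5, $t1, 2: $t5=10>>2=2
after add $t1, $t3, 16: $t1=0+16=16
cmp $t5, $t1  (cmp 2,16)
bgt L2: not taken
after and $t3, $t5, 63: $t3=2&63=2
after or $t1, $t1, 9: $t1=16|9=25
after sub $t1, $t5, $t5: $t1=2-2=0
after mul $t1, $t5, $t5: $t1=2*2=4
after sub $t3, $t1, 11: $t3=4-11=-7
after mul $t3, $t1, $t5: $t3=4*2=8
halt.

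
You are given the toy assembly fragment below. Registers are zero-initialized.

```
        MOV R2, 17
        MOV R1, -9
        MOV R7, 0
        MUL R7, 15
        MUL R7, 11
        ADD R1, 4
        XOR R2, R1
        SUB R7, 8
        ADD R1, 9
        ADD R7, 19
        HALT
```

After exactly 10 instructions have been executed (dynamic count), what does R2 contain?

after MOV R2, 17: R2=17
after MOV R1, -9: R1=-9
after MOV R7, 0: R7=0
after MUL R7, 15: R7=0*15=0
after MUL R7, 11: R7=0*11=0
after ADD R1, 4: R1=(-9)+4=-5
after XOR R2, R1: R2=17^(-5)=-22
after SUB R7, 8: R7=0-8=-8
after ADD R1, 9: R1=(-5)+9=4
after ADD R7, 19: R7=(-8)+19=11
After step 10: R2 = -22.

-22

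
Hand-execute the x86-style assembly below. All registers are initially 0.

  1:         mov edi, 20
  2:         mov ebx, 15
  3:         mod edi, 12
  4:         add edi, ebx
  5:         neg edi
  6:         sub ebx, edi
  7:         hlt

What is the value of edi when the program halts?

-23

edi=20
ebx=15
edi=20%12=8
edi=8+15=23
edi=-(23)=-23
ebx=15-(-23)=38
halt.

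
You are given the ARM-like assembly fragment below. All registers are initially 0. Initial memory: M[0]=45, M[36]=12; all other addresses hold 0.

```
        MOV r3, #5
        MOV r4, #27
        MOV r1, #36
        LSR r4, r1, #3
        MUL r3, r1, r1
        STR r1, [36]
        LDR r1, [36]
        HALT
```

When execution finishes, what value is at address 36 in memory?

MOV r3, #5 → r3=5
MOV r4, #27 → r4=27
MOV r1, #36 → r1=36
LSR r4, r1, #3 → r4=36>>3=4
MUL r3, r1, r1 → r3=36*36=1296
STR r1, [36] → M[36]=36
LDR r1, [36] → r1=M[36]=36
halt.

36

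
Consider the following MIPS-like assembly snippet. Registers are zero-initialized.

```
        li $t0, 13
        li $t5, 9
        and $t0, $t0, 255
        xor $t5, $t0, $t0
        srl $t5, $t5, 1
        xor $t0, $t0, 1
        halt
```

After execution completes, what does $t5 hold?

$t0=13
$t5=9
$t0=13&255=13
$t5=13^13=0
$t5=0>>1=0
$t0=13^1=12
halt.

0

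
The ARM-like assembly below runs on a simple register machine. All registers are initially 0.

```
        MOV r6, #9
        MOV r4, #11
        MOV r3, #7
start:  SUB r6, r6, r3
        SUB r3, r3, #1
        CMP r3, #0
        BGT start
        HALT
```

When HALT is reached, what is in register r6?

MOV r6, #9 → r6=9
MOV r4, #11 → r4=11
MOV r3, #7 → r3=7
SUB r6, r6, r3 → r6=9-7=2
SUB r3, r3, #1 → r3=7-1=6
CMP r3, #0  (cmp 6,0)
BGT start: taken
SUB r6, r6, r3 → r6=2-6=-4
SUB r3, r3, #1 → r3=6-1=5
CMP r3, #0  (cmp 5,0)
BGT start: taken
SUB r6, r6, r3 → r6=(-4)-5=-9
SUB r3, r3, #1 → r3=5-1=4
CMP r3, #0  (cmp 4,0)
BGT start: taken
SUB r6, r6, r3 → r6=(-9)-4=-13
SUB r3, r3, #1 → r3=4-1=3
CMP r3, #0  (cmp 3,0)
BGT start: taken
SUB r6, r6, r3 → r6=(-13)-3=-16
SUB r3, r3, #1 → r3=3-1=2
CMP r3, #0  (cmp 2,0)
BGT start: taken
SUB r6, r6, r3 → r6=(-16)-2=-18
SUB r3, r3, #1 → r3=2-1=1
CMP r3, #0  (cmp 1,0)
BGT start: taken
SUB r6, r6, r3 → r6=(-18)-1=-19
SUB r3, r3, #1 → r3=1-1=0
CMP r3, #0  (cmp 0,0)
BGT start: not taken
halt.

-19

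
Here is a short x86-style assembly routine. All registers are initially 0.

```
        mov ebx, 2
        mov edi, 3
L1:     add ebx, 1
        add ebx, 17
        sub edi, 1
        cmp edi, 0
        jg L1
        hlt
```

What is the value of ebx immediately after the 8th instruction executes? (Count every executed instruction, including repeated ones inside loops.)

21

after mov ebx, 2: ebx=2
after mov edi, 3: edi=3
after add ebx, 1: ebx=2+1=3
after add ebx, 17: ebx=3+17=20
after sub edi, 1: edi=3-1=2
cmp edi, 0  (cmp 2,0)
jg L1: taken
after add ebx, 1: ebx=20+1=21
After step 8: ebx = 21.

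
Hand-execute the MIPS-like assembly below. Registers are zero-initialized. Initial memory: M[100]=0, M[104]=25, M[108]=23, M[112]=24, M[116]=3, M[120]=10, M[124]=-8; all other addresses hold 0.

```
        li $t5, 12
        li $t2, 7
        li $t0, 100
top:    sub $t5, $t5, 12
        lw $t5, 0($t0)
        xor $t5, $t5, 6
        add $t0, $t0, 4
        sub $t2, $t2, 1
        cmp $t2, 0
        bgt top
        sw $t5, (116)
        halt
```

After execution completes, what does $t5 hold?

after li $t5, 12: $t5=12
after li $t2, 7: $t2=7
after li $t0, 100: $t0=100
after sub $t5, $t5, 12: $t5=12-12=0
after lw $t5, 0($t0): $t5=M[100]=0
after xor $t5, $t5, 6: $t5=0^6=6
after add $t0, $t0, 4: $t0=100+4=104
after sub $t2, $t2, 1: $t2=7-1=6
cmp $t2, 0  (cmp 6,0)
bgt top: taken
after sub $t5, $t5, 12: $t5=6-12=-6
after lw $t5, 0($t0): $t5=M[104]=25
after xor $t5, $t5, 6: $t5=25^6=31
after add $t0, $t0, 4: $t0=104+4=108
after sub $t2, $t2, 1: $t2=6-1=5
cmp $t2, 0  (cmp 5,0)
bgt top: taken
after sub $t5, $t5, 12: $t5=31-12=19
after lw $t5, 0($t0): $t5=M[108]=23
after xor $t5, $t5, 6: $t5=23^6=17
after add $t0, $t0, 4: $t0=108+4=112
after sub $t2, $t2, 1: $t2=5-1=4
cmp $t2, 0  (cmp 4,0)
bgt top: taken
after sub $t5, $t5, 12: $t5=17-12=5
after lw $t5, 0($t0): $t5=M[112]=24
after xor $t5, $t5, 6: $t5=24^6=30
after add $t0, $t0, 4: $t0=112+4=116
after sub $t2, $t2, 1: $t2=4-1=3
cmp $t2, 0  (cmp 3,0)
bgt top: taken
after sub $t5, $t5, 12: $t5=30-12=18
after lw $t5, 0($t0): $t5=M[116]=3
after xor $t5, $t5, 6: $t5=3^6=5
after add $t0, $t0, 4: $t0=116+4=120
after sub $t2, $t2, 1: $t2=3-1=2
cmp $t2, 0  (cmp 2,0)
bgt top: taken
after sub $t5, $t5, 12: $t5=5-12=-7
after lw $t5, 0($t0): $t5=M[120]=10
after xor $t5, $t5, 6: $t5=10^6=12
after add $t0, $t0, 4: $t0=120+4=124
after sub $t2, $t2, 1: $t2=2-1=1
cmp $t2, 0  (cmp 1,0)
bgt top: taken
after sub $t5, $t5, 12: $t5=12-12=0
after lw $t5, 0($t0): $t5=M[124]=-8
after xor $t5, $t5, 6: $t5=(-8)^6=-2
after add $t0, $t0, 4: $t0=124+4=128
after sub $t2, $t2, 1: $t2=1-1=0
cmp $t2, 0  (cmp 0,0)
bgt top: not taken
sw $t5, (116) → M[116]=-2
halt.

-2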